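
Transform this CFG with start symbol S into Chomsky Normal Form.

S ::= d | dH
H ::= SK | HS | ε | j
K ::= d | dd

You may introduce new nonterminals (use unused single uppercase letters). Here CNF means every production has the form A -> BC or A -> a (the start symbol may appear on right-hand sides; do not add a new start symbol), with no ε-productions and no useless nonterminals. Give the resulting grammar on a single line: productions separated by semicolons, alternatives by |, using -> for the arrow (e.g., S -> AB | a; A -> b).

S -> d | AH; A -> d; H -> d | j | AH | HS | SK; K -> d | AA

Nullable: {H}; after ε-elimination: S -> d | dH; H -> S | j | HS | SK; K -> d | dd.
After unit-elimination: S -> d | dH; H -> d | j | HS | SK | dH; K -> d | dd.
TERM: introduce A -> d and substitute in every rule of length ≥2.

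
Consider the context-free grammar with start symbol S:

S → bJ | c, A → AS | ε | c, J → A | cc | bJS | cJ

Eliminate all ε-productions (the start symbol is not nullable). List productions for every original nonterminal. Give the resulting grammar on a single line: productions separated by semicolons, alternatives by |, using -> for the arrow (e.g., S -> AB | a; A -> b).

Nullable set: {A, J}.
S -> bJ: J nullable, giving b | bJ.
Drop A -> ε.
A -> AS: A nullable, giving AS | S.
J -> A: A nullable, giving A.
J -> bJS: J nullable, giving bJS | bS.
J -> cJ: J nullable, giving c | cJ.
Unchanged (no nullable symbols): S -> c; A -> c; J -> cc.

S -> b | c | bJ; A -> S | c | AS; J -> A | c | bS | cJ | cc | bJS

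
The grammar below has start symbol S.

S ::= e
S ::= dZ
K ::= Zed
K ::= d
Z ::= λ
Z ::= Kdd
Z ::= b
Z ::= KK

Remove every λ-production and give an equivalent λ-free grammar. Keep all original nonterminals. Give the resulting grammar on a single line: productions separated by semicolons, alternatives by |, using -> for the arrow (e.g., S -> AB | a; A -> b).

S -> d | e | dZ; K -> d | ed | Zed; Z -> b | KK | Kdd

Nullable set: {Z}.
S -> dZ: Z nullable, giving d | dZ.
K -> Zed: Z nullable, giving Zed | ed.
Drop Z -> λ.
Unchanged (no nullable symbols): S -> e; K -> d; Z -> KK; Z -> Kdd; Z -> b.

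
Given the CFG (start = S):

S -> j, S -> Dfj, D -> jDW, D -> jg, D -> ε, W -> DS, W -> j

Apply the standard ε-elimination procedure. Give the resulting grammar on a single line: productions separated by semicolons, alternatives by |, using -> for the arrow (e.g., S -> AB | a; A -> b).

Nullable set: {D}.
S -> Dfj: D nullable, giving Dfj | fj.
Drop D -> ε.
D -> jDW: D nullable, giving jDW | jW.
W -> DS: D nullable, giving DS | S.
Unchanged (no nullable symbols): S -> j; D -> jg; W -> j.

S -> j | fj | Dfj; D -> jW | jg | jDW; W -> S | j | DS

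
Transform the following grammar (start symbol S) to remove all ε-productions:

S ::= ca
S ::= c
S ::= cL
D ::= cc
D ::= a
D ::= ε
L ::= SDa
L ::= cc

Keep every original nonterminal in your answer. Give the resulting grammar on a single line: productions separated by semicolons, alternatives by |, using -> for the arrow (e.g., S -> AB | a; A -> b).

S -> c | cL | ca; D -> a | cc; L -> Sa | cc | SDa

Nullable set: {D}.
Drop D -> ε.
L -> SDa: D nullable, giving SDa | Sa.
Unchanged (no nullable symbols): S -> c; S -> cL; S -> ca; D -> a; D -> cc; L -> cc.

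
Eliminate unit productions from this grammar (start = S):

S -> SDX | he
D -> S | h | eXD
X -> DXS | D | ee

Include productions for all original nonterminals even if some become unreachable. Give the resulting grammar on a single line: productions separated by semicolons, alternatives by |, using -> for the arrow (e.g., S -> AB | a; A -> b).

S -> he | SDX; D -> h | he | SDX | eXD; X -> h | ee | he | DXS | SDX | eXD

Unit productions: D->S, X->D.
Unit pairs (A ⇒* B via units): (D,S), (X,D), (X,S).
S: inherits non-unit rules of {S} → SDX | he.
D: inherits non-unit rules of {D, S} → SDX | eXD | h | he.
X: inherits non-unit rules of {D, S, X} → DXS | SDX | eXD | ee | h | he.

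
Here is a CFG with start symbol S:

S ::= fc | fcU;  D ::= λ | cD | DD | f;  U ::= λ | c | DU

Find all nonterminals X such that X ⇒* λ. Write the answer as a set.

Directly nullable (have an ε-rule): {D, U}.
Not nullable: S — each has a terminal in every rule's right-hand side or depends on a non-nullable symbol.

{D, U}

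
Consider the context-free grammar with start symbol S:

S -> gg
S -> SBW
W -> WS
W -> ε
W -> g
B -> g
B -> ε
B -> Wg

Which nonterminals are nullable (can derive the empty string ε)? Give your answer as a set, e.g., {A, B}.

Directly nullable (have an ε-rule): {B, W}.
Not nullable: S — each has a terminal in every rule's right-hand side or depends on a non-nullable symbol.

{B, W}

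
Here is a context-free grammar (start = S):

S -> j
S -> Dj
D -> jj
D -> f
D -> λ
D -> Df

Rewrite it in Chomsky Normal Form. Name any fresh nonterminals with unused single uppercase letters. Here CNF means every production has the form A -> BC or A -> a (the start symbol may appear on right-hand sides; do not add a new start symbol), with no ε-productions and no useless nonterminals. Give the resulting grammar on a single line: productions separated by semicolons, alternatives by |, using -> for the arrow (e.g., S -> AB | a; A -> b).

Nullable: {D}; after ε-elimination: S -> j | Dj; D -> f | Df | jj.
No unit productions to eliminate.
TERM: introduce A -> f, B -> j and substitute in every rule of length ≥2.

S -> j | DB; A -> f; B -> j; D -> f | BB | DA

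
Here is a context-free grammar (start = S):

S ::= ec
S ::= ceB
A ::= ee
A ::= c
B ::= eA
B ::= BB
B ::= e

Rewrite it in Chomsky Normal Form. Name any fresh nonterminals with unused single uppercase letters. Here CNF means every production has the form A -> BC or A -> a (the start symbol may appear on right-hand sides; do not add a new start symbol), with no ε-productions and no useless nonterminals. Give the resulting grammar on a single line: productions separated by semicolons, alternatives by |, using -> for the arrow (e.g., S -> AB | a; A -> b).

S -> CD | DE; A -> c | CC; B -> e | BB | CA; C -> e; D -> c; E -> CB

No ε-productions.
No unit productions to eliminate.
TERM: introduce D -> c, C -> e and substitute in every rule of length ≥2.
BIN: S -> DCB becomes S -> DE, E -> CB.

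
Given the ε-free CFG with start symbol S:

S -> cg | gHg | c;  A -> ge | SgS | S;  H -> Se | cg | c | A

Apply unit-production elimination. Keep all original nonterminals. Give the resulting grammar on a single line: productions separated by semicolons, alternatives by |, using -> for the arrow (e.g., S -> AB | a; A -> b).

S -> c | cg | gHg; A -> c | cg | ge | SgS | gHg; H -> c | Se | cg | ge | SgS | gHg

Unit productions: A->S, H->A.
Unit pairs (A ⇒* B via units): (A,S), (H,A), (H,S).
S: inherits non-unit rules of {S} → c | cg | gHg.
A: inherits non-unit rules of {A, S} → SgS | c | cg | gHg | ge.
H: inherits non-unit rules of {A, H, S} → Se | SgS | c | cg | gHg | ge.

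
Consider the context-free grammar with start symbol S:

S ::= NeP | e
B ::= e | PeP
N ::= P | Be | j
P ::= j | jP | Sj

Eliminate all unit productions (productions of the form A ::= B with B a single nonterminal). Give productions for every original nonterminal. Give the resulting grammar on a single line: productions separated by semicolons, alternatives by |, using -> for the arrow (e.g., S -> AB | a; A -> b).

Unit productions: N->P.
Unit pairs (A ⇒* B via units): (N,P).
S: inherits non-unit rules of {S} → NeP | e.
B: inherits non-unit rules of {B} → PeP | e.
N: inherits non-unit rules of {N, P} → Be | Sj | j | jP.
P: inherits non-unit rules of {P} → Sj | j | jP.

S -> e | NeP; B -> e | PeP; N -> j | Be | Sj | jP; P -> j | Sj | jP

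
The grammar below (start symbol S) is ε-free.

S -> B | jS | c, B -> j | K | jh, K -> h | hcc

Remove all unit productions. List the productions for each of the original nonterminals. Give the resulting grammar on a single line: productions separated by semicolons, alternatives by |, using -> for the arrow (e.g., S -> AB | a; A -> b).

Unit productions: B->K, S->B.
Unit pairs (A ⇒* B via units): (B,K), (S,B), (S,K).
S: inherits non-unit rules of {B, K, S} → c | h | hcc | j | jS | jh.
B: inherits non-unit rules of {B, K} → h | hcc | j | jh.
K: inherits non-unit rules of {K} → h | hcc.

S -> c | h | j | jS | jh | hcc; B -> h | j | jh | hcc; K -> h | hcc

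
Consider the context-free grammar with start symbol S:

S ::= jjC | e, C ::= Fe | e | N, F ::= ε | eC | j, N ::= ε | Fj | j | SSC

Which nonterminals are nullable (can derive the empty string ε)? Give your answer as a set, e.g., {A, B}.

{C, F, N}

Directly nullable (have an ε-rule): {F, N}.
C is nullable via C -> N (every symbol on the right is already known nullable).
Not nullable: S — each has a terminal in every rule's right-hand side or depends on a non-nullable symbol.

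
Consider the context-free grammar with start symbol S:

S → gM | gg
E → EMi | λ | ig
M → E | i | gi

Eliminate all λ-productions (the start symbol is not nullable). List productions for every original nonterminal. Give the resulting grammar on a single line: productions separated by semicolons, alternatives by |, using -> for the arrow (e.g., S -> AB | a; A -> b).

S -> g | gM | gg; E -> i | Ei | Mi | ig | EMi; M -> E | i | gi

Nullable set: {E, M}.
S -> gM: M nullable, giving g | gM.
Drop E -> λ.
E -> EMi: E, M nullable, giving EMi | Ei | Mi | i.
M -> E: E nullable, giving E.
Unchanged (no nullable symbols): S -> gg; E -> ig; M -> gi; M -> i.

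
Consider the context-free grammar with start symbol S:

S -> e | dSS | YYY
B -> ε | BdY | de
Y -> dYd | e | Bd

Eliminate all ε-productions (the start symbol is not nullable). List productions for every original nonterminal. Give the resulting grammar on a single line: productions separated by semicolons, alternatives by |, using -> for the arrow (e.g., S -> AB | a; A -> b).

Nullable set: {B}.
Drop B -> ε.
B -> BdY: B nullable, giving BdY | dY.
Y -> Bd: B nullable, giving Bd | d.
Unchanged (no nullable symbols): S -> YYY; S -> dSS; S -> e; B -> de; Y -> dYd; Y -> e.

S -> e | YYY | dSS; B -> dY | de | BdY; Y -> d | e | Bd | dYd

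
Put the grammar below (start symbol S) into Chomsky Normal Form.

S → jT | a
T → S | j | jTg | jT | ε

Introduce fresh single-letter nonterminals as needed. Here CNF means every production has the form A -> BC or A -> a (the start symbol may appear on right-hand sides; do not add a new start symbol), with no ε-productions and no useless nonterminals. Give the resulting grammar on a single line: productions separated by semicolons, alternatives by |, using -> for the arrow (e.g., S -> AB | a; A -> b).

S -> a | j | AT; A -> j; B -> g; C -> TB; T -> a | j | AB | AC | AT

Nullable: {T}; after ε-elimination: S -> a | j | jT; T -> S | j | jT | jg | jTg.
After unit-elimination: S -> a | j | jT; T -> a | j | jT | jg | jTg.
TERM: introduce B -> g, A -> j and substitute in every rule of length ≥2.
BIN: T -> ATB becomes T -> AC, C -> TB.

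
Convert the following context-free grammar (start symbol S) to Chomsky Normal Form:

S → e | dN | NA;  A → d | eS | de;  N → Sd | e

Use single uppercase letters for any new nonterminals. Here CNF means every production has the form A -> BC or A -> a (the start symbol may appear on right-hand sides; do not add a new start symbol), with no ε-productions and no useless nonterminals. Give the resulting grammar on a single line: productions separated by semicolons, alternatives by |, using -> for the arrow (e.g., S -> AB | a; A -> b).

S -> e | BN | NA; A -> d | BC | CS; B -> d; C -> e; N -> e | SB

No ε-productions.
No unit productions to eliminate.
TERM: introduce B -> d, C -> e and substitute in every rule of length ≥2.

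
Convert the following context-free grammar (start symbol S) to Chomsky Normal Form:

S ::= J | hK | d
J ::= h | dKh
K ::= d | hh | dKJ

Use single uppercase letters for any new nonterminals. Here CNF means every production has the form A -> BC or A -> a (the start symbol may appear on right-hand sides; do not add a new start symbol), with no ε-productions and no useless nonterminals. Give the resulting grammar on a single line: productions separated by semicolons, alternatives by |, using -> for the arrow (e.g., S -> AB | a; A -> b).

S -> d | h | AE | BK; A -> d; B -> h; C -> KB; D -> KJ; E -> KB; J -> h | AC; K -> d | AD | BB

No ε-productions.
After unit-elimination: S -> d | h | hK | dKh; J -> h | dKh; K -> d | hh | dKJ.
TERM: introduce A -> d, B -> h and substitute in every rule of length ≥2.
BIN: J -> AKB becomes J -> AC, C -> KB; K -> AKJ becomes K -> AD, D -> KJ; S -> AKB becomes S -> AE, E -> KB.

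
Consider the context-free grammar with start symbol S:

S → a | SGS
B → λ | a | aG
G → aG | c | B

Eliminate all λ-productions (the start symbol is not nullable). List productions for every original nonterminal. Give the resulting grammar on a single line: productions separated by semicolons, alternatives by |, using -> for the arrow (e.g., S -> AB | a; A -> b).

Nullable set: {B, G}.
S -> SGS: G nullable, giving SGS | SS.
Drop B -> λ.
B -> aG: G nullable, giving a | aG.
G -> B: B nullable, giving B.
G -> aG: G nullable, giving a | aG.
Unchanged (no nullable symbols): S -> a; B -> a; G -> c.

S -> a | SS | SGS; B -> a | aG; G -> B | a | c | aG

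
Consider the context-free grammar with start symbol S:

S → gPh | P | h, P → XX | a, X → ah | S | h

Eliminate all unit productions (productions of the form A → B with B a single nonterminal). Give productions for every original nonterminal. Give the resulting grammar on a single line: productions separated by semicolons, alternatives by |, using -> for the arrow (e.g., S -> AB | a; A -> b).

S -> a | h | XX | gPh; P -> a | XX; X -> a | h | XX | ah | gPh

Unit productions: S->P, X->S.
Unit pairs (A ⇒* B via units): (S,P), (X,P), (X,S).
S: inherits non-unit rules of {P, S} → XX | a | gPh | h.
P: inherits non-unit rules of {P} → XX | a.
X: inherits non-unit rules of {P, S, X} → XX | a | ah | gPh | h.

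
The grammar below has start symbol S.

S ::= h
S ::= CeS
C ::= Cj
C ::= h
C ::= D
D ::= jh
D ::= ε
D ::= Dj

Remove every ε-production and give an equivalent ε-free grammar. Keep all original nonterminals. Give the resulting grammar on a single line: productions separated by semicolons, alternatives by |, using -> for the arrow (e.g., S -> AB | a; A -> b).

Nullable set: {C, D}.
S -> CeS: C nullable, giving CeS | eS.
C -> Cj: C nullable, giving Cj | j.
C -> D: D nullable, giving D.
Drop D -> ε.
D -> Dj: D nullable, giving Dj | j.
Unchanged (no nullable symbols): S -> h; C -> h; D -> jh.

S -> h | eS | CeS; C -> D | h | j | Cj; D -> j | Dj | jh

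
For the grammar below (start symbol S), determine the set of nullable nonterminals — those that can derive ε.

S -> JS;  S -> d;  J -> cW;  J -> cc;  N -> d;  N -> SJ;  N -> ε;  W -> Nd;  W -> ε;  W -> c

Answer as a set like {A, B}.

{N, W}

Directly nullable (have an ε-rule): {N, W}.
Not nullable: J, S — each has a terminal in every rule's right-hand side or depends on a non-nullable symbol.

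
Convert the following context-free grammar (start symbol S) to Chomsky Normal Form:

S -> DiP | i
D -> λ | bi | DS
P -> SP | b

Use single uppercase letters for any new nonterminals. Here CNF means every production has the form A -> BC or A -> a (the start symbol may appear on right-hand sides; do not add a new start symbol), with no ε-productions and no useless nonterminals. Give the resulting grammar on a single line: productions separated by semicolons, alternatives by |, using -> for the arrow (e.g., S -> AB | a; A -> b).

Nullable: {D}; after ε-elimination: S -> i | iP | DiP; D -> S | DS | bi; P -> b | SP.
After unit-elimination: S -> i | iP | DiP; D -> i | DS | bi | iP | DiP; P -> b | SP.
TERM: introduce B -> b, A -> i and substitute in every rule of length ≥2.
BIN: D -> DAP becomes D -> DC, C -> AP; S -> DAP becomes S -> DE, E -> AP.

S -> i | AP | DE; A -> i; B -> b; C -> AP; D -> i | AP | BA | DC | DS; E -> AP; P -> b | SP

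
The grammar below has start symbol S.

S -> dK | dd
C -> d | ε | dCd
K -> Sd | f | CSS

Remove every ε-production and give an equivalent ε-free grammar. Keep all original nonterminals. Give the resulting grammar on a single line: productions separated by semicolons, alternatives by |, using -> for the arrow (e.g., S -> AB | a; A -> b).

Nullable set: {C}.
Drop C -> ε.
C -> dCd: C nullable, giving dCd | dd.
K -> CSS: C nullable, giving CSS | SS.
Unchanged (no nullable symbols): S -> dK; S -> dd; C -> d; K -> Sd; K -> f.

S -> dK | dd; C -> d | dd | dCd; K -> f | SS | Sd | CSS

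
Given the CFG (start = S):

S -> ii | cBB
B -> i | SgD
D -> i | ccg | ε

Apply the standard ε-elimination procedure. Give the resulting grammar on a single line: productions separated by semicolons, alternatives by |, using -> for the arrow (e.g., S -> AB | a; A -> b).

S -> ii | cBB; B -> i | Sg | SgD; D -> i | ccg

Nullable set: {D}.
B -> SgD: D nullable, giving Sg | SgD.
Drop D -> ε.
Unchanged (no nullable symbols): S -> cBB; S -> ii; B -> i; D -> ccg; D -> i.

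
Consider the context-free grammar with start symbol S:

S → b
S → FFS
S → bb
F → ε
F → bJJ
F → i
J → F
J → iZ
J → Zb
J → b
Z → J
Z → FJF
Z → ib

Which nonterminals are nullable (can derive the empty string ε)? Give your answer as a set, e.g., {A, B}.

{F, J, Z}

Directly nullable (have an ε-rule): {F}.
J is nullable via J -> F (every symbol on the right is already known nullable).
Z is nullable via Z -> J (every symbol on the right is already known nullable).
Not nullable: S — each has a terminal in every rule's right-hand side or depends on a non-nullable symbol.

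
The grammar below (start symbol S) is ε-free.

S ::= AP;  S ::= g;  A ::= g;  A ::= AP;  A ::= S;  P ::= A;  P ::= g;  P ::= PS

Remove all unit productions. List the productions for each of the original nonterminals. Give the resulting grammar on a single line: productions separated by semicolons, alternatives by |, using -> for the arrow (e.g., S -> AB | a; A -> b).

Unit productions: A->S, P->A.
Unit pairs (A ⇒* B via units): (A,S), (P,A), (P,S).
S: inherits non-unit rules of {S} → AP | g.
A: inherits non-unit rules of {A, S} → AP | g.
P: inherits non-unit rules of {A, P, S} → AP | PS | g.

S -> g | AP; A -> g | AP; P -> g | AP | PS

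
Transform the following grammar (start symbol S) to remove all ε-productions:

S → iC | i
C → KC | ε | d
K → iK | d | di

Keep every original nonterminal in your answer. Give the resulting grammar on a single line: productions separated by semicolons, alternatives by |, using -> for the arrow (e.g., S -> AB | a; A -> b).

Nullable set: {C}.
S -> iC: C nullable, giving i | iC.
Drop C -> ε.
C -> KC: C nullable, giving K | KC.
Unchanged (no nullable symbols): S -> i; C -> d; K -> d; K -> di; K -> iK.

S -> i | iC; C -> K | d | KC; K -> d | di | iK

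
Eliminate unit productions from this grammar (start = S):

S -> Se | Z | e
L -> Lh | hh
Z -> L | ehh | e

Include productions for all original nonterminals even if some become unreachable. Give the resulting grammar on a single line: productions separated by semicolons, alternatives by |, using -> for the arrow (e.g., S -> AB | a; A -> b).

Unit productions: S->Z, Z->L.
Unit pairs (A ⇒* B via units): (S,L), (S,Z), (Z,L).
S: inherits non-unit rules of {L, S, Z} → Lh | Se | e | ehh | hh.
L: inherits non-unit rules of {L} → Lh | hh.
Z: inherits non-unit rules of {L, Z} → Lh | e | ehh | hh.

S -> e | Lh | Se | hh | ehh; L -> Lh | hh; Z -> e | Lh | hh | ehh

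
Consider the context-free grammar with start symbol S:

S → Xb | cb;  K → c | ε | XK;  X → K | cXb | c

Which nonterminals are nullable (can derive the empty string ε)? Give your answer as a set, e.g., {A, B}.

{K, X}

Directly nullable (have an ε-rule): {K}.
X is nullable via X -> K (every symbol on the right is already known nullable).
Not nullable: S — each has a terminal in every rule's right-hand side or depends on a non-nullable symbol.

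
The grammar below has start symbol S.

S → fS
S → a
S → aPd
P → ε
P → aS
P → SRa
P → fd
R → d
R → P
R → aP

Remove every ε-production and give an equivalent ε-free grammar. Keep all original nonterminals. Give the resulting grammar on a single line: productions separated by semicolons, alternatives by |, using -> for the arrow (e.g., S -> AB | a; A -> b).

S -> a | ad | fS | aPd; P -> Sa | aS | fd | SRa; R -> P | a | d | aP

Nullable set: {P, R}.
S -> aPd: P nullable, giving aPd | ad.
Drop P -> ε.
P -> SRa: R nullable, giving SRa | Sa.
R -> P: P nullable, giving P.
R -> aP: P nullable, giving a | aP.
Unchanged (no nullable symbols): S -> a; S -> fS; P -> aS; P -> fd; R -> d.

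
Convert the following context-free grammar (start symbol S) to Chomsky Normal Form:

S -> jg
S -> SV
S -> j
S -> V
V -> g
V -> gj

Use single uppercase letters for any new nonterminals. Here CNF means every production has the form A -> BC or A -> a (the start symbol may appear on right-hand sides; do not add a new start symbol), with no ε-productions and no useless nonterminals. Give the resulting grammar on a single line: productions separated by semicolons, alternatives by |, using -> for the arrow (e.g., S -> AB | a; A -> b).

S -> g | j | AB | BA | SV; A -> g; B -> j; V -> g | AB

No ε-productions.
After unit-elimination: S -> g | j | SV | gj | jg; V -> g | gj.
TERM: introduce A -> g, B -> j and substitute in every rule of length ≥2.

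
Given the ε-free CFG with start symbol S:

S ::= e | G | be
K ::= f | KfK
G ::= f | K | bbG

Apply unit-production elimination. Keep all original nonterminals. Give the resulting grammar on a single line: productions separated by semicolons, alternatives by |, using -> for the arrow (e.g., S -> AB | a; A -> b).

S -> e | f | be | KfK | bbG; G -> f | KfK | bbG; K -> f | KfK

Unit productions: G->K, S->G.
Unit pairs (A ⇒* B via units): (G,K), (S,G), (S,K).
S: inherits non-unit rules of {G, K, S} → KfK | bbG | be | e | f.
G: inherits non-unit rules of {G, K} → KfK | bbG | f.
K: inherits non-unit rules of {K} → KfK | f.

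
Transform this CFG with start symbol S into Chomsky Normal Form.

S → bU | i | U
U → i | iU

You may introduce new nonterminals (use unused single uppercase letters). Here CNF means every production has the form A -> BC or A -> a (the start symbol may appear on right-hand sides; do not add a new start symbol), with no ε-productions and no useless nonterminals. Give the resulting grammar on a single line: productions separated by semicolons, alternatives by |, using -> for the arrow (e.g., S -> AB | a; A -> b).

S -> i | AU | BU; A -> b; B -> i; U -> i | BU

No ε-productions.
After unit-elimination: S -> i | bU | iU; U -> i | iU.
TERM: introduce A -> b, B -> i and substitute in every rule of length ≥2.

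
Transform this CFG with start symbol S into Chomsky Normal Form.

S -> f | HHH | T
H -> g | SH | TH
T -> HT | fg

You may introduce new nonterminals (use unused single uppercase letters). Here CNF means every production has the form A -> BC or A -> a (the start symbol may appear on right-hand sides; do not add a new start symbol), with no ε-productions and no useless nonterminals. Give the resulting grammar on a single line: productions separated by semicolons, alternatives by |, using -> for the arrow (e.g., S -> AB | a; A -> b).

S -> f | AB | HC | HT; A -> f; B -> g; C -> HH; H -> g | SH | TH; T -> AB | HT

No ε-productions.
After unit-elimination: S -> f | HT | fg | HHH; H -> g | SH | TH; T -> HT | fg.
TERM: introduce A -> f, B -> g and substitute in every rule of length ≥2.
BIN: S -> HHH becomes S -> HC, C -> HH.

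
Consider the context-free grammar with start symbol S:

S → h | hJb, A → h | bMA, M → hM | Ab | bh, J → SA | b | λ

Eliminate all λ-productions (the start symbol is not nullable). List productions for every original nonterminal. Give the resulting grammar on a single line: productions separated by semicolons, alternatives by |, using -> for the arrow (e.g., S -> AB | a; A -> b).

Nullable set: {J}.
S -> hJb: J nullable, giving hJb | hb.
Drop J -> λ.
Unchanged (no nullable symbols): S -> h; A -> bMA; A -> h; J -> SA; J -> b; M -> Ab; M -> bh; M -> hM.

S -> h | hb | hJb; A -> h | bMA; J -> b | SA; M -> Ab | bh | hM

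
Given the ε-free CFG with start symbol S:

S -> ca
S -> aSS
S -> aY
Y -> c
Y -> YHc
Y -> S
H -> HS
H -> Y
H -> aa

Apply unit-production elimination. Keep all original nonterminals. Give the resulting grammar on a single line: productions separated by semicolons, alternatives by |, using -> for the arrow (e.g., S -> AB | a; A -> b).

Unit productions: H->Y, Y->S.
Unit pairs (A ⇒* B via units): (H,S), (H,Y), (Y,S).
S: inherits non-unit rules of {S} → aSS | aY | ca.
H: inherits non-unit rules of {H, S, Y} → HS | YHc | aSS | aY | aa | c | ca.
Y: inherits non-unit rules of {S, Y} → YHc | aSS | aY | c | ca.

S -> aY | ca | aSS; H -> c | HS | aY | aa | ca | YHc | aSS; Y -> c | aY | ca | YHc | aSS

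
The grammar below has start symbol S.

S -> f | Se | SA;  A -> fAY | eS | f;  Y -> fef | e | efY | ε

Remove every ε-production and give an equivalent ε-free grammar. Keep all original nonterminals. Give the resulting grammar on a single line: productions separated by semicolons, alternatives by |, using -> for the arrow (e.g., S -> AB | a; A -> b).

Nullable set: {Y}.
A -> fAY: Y nullable, giving fA | fAY.
Drop Y -> ε.
Y -> efY: Y nullable, giving ef | efY.
Unchanged (no nullable symbols): S -> SA; S -> Se; S -> f; A -> eS; A -> f; Y -> e; Y -> fef.

S -> f | SA | Se; A -> f | eS | fA | fAY; Y -> e | ef | efY | fef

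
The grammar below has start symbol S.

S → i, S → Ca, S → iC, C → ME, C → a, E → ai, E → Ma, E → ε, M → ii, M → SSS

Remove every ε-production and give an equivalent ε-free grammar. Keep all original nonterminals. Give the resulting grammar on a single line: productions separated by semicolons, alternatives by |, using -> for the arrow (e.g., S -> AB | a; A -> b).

Nullable set: {E}.
C -> ME: E nullable, giving M | ME.
Drop E -> ε.
Unchanged (no nullable symbols): S -> Ca; S -> i; S -> iC; C -> a; E -> Ma; E -> ai; M -> SSS; M -> ii.

S -> i | Ca | iC; C -> M | a | ME; E -> Ma | ai; M -> ii | SSS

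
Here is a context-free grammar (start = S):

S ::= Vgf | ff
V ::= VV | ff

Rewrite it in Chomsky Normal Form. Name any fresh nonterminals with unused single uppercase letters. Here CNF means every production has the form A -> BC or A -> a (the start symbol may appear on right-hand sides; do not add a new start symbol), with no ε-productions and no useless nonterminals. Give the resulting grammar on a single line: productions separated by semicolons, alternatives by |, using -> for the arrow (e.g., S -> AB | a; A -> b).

S -> BB | VC; A -> g; B -> f; C -> AB; V -> BB | VV

No ε-productions.
No unit productions to eliminate.
TERM: introduce B -> f, A -> g and substitute in every rule of length ≥2.
BIN: S -> VAB becomes S -> VC, C -> AB.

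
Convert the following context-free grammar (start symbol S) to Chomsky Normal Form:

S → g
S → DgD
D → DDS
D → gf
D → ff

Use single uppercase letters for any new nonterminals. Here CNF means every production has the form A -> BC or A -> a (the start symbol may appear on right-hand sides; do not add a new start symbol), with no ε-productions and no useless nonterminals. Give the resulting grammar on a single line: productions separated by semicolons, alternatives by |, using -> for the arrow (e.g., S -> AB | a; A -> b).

No ε-productions.
No unit productions to eliminate.
TERM: introduce A -> f, B -> g and substitute in every rule of length ≥2.
BIN: D -> DDS becomes D -> DC, C -> DS; S -> DBD becomes S -> DE, E -> BD.

S -> g | DE; A -> f; B -> g; C -> DS; D -> AA | BA | DC; E -> BD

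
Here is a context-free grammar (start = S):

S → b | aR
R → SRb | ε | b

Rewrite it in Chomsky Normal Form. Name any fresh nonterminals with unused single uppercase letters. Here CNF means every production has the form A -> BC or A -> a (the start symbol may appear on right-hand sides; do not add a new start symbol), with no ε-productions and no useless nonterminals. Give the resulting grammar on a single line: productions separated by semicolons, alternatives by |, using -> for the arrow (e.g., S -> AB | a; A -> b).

S -> a | b | BR; A -> b; B -> a; C -> RA; R -> b | SA | SC

Nullable: {R}; after ε-elimination: S -> a | b | aR; R -> b | Sb | SRb.
No unit productions to eliminate.
TERM: introduce B -> a, A -> b and substitute in every rule of length ≥2.
BIN: R -> SRA becomes R -> SC, C -> RA.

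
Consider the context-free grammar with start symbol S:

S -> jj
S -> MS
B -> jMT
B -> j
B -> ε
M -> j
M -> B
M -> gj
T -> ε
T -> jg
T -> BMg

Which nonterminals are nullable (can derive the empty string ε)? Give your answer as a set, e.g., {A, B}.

Directly nullable (have an ε-rule): {B, T}.
M is nullable via M -> B (every symbol on the right is already known nullable).
Not nullable: S — each has a terminal in every rule's right-hand side or depends on a non-nullable symbol.

{B, M, T}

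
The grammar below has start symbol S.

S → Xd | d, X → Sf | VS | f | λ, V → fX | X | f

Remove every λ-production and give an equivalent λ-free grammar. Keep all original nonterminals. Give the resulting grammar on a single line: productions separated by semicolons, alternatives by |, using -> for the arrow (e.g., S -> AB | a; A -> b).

S -> d | Xd; V -> X | f | fX; X -> S | f | Sf | VS

Nullable set: {V, X}.
S -> Xd: X nullable, giving Xd | d.
V -> X: X nullable, giving X.
V -> fX: X nullable, giving f | fX.
Drop X -> λ.
X -> VS: V nullable, giving S | VS.
Unchanged (no nullable symbols): S -> d; V -> f; X -> Sf; X -> f.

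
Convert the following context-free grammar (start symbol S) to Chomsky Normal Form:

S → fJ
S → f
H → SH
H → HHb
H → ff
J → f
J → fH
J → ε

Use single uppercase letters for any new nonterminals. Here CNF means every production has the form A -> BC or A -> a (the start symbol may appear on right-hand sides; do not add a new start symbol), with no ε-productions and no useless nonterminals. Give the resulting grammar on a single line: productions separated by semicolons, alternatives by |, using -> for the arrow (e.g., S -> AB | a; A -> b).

S -> f | BJ; A -> b; B -> f; C -> HA; H -> BB | HC | SH; J -> f | BH

Nullable: {J}; after ε-elimination: S -> f | fJ; H -> SH | ff | HHb; J -> f | fH.
No unit productions to eliminate.
TERM: introduce A -> b, B -> f and substitute in every rule of length ≥2.
BIN: H -> HHA becomes H -> HC, C -> HA.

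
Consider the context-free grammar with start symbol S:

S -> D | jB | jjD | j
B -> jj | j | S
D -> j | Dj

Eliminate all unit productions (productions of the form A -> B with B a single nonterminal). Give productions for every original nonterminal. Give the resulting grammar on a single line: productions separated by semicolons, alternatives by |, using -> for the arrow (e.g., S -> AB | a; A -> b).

S -> j | Dj | jB | jjD; B -> j | Dj | jB | jj | jjD; D -> j | Dj

Unit productions: B->S, S->D.
Unit pairs (A ⇒* B via units): (B,D), (B,S), (S,D).
S: inherits non-unit rules of {D, S} → Dj | j | jB | jjD.
B: inherits non-unit rules of {B, D, S} → Dj | j | jB | jj | jjD.
D: inherits non-unit rules of {D} → Dj | j.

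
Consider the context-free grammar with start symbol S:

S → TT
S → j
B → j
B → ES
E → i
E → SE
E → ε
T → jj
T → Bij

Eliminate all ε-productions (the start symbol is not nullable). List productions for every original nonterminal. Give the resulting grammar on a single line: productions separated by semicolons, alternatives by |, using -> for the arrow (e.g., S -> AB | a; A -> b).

S -> j | TT; B -> S | j | ES; E -> S | i | SE; T -> jj | Bij

Nullable set: {E}.
B -> ES: E nullable, giving ES | S.
Drop E -> ε.
E -> SE: E nullable, giving S | SE.
Unchanged (no nullable symbols): S -> TT; S -> j; B -> j; E -> i; T -> Bij; T -> jj.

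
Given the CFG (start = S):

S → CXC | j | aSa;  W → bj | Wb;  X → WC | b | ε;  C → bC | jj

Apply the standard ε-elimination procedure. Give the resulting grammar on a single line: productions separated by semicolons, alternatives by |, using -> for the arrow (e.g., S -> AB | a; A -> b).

S -> j | CC | CXC | aSa; C -> bC | jj; W -> Wb | bj; X -> b | WC

Nullable set: {X}.
S -> CXC: X nullable, giving CC | CXC.
Drop X -> ε.
Unchanged (no nullable symbols): S -> aSa; S -> j; C -> bC; C -> jj; W -> Wb; W -> bj; X -> WC; X -> b.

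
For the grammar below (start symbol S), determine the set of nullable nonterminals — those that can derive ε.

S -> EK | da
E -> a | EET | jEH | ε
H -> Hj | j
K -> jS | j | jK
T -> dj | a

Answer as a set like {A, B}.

{E}

Directly nullable (have an ε-rule): {E}.
Not nullable: H, K, S, T — each has a terminal in every rule's right-hand side or depends on a non-nullable symbol.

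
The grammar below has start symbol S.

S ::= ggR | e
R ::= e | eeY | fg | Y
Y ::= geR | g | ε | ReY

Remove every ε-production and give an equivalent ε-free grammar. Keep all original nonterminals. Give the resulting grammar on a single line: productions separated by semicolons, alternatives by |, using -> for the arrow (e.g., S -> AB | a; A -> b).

S -> e | gg | ggR; R -> Y | e | ee | fg | eeY; Y -> e | g | Re | eY | ge | ReY | geR

Nullable set: {R, Y}.
S -> ggR: R nullable, giving gg | ggR.
R -> Y: Y nullable, giving Y.
R -> eeY: Y nullable, giving ee | eeY.
Drop Y -> ε.
Y -> ReY: R, Y nullable, giving Re | ReY | e | eY.
Y -> geR: R nullable, giving ge | geR.
Unchanged (no nullable symbols): S -> e; R -> e; R -> fg; Y -> g.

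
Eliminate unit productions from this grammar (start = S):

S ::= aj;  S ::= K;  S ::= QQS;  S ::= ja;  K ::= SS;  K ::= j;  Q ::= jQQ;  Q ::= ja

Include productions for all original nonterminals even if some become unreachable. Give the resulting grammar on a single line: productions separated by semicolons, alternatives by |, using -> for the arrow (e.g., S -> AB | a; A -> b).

S -> j | SS | aj | ja | QQS; K -> j | SS; Q -> ja | jQQ

Unit productions: S->K.
Unit pairs (A ⇒* B via units): (S,K).
S: inherits non-unit rules of {K, S} → QQS | SS | aj | j | ja.
K: inherits non-unit rules of {K} → SS | j.
Q: inherits non-unit rules of {Q} → jQQ | ja.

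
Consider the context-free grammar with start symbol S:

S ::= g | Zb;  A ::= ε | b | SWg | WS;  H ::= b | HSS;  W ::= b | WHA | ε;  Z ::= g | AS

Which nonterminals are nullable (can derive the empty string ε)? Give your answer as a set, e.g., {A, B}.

{A, W}

Directly nullable (have an ε-rule): {A, W}.
Not nullable: H, S, Z — each has a terminal in every rule's right-hand side or depends on a non-nullable symbol.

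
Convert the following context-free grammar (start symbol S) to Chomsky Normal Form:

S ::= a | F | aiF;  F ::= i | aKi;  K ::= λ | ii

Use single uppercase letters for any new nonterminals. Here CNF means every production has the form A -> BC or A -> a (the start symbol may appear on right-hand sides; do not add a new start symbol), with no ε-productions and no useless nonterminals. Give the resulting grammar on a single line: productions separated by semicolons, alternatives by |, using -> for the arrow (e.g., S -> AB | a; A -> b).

S -> a | i | AB | AD | AE; A -> a; B -> i; C -> KB; D -> BF; E -> KB; F -> i | AB | AC; K -> BB

Nullable: {K}; after ε-elimination: S -> F | a | aiF; F -> i | ai | aKi; K -> ii.
After unit-elimination: S -> a | i | ai | aKi | aiF; F -> i | ai | aKi; K -> ii.
TERM: introduce A -> a, B -> i and substitute in every rule of length ≥2.
BIN: F -> AKB becomes F -> AC, C -> KB; S -> ABF becomes S -> AD, D -> BF; S -> AKB becomes S -> AE, E -> KB.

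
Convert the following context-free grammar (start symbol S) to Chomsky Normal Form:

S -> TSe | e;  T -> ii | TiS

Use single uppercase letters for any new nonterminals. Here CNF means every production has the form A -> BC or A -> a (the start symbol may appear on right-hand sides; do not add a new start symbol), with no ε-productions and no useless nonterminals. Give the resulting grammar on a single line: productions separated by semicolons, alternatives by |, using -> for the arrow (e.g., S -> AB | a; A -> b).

No ε-productions.
No unit productions to eliminate.
TERM: introduce A -> e, B -> i and substitute in every rule of length ≥2.
BIN: S -> TSA becomes S -> TC, C -> SA; T -> TBS becomes T -> TD, D -> BS.

S -> e | TC; A -> e; B -> i; C -> SA; D -> BS; T -> BB | TD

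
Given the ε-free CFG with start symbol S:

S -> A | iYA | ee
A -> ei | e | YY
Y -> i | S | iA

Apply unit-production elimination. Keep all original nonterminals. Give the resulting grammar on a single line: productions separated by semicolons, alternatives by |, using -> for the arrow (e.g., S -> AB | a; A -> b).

Unit productions: S->A, Y->S.
Unit pairs (A ⇒* B via units): (S,A), (Y,A), (Y,S).
S: inherits non-unit rules of {A, S} → YY | e | ee | ei | iYA.
A: inherits non-unit rules of {A} → YY | e | ei.
Y: inherits non-unit rules of {A, S, Y} → YY | e | ee | ei | i | iA | iYA.

S -> e | YY | ee | ei | iYA; A -> e | YY | ei; Y -> e | i | YY | ee | ei | iA | iYA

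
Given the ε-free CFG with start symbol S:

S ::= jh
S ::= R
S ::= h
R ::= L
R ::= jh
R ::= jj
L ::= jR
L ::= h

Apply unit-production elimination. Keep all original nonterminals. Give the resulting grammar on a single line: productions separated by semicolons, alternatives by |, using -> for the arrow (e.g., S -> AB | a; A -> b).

Unit productions: R->L, S->R.
Unit pairs (A ⇒* B via units): (R,L), (S,L), (S,R).
S: inherits non-unit rules of {L, R, S} → h | jR | jh | jj.
L: inherits non-unit rules of {L} → h | jR.
R: inherits non-unit rules of {L, R} → h | jR | jh | jj.

S -> h | jR | jh | jj; L -> h | jR; R -> h | jR | jh | jj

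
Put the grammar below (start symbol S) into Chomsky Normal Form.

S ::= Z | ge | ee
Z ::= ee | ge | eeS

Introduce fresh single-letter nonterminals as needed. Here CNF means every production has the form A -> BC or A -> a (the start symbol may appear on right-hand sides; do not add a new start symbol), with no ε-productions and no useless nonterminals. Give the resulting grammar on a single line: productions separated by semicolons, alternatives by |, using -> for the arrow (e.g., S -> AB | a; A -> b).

No ε-productions.
After unit-elimination: S -> ee | ge | eeS; Z -> ee | ge | eeS.
TERM: introduce A -> e, B -> g and substitute in every rule of length ≥2.
BIN: S -> AAS becomes S -> AC, C -> AS; Z -> AAS becomes Z -> AD, D -> AS.
Drop unreachable/unproductive: Z.

S -> AA | AC | BA; A -> e; B -> g; C -> AS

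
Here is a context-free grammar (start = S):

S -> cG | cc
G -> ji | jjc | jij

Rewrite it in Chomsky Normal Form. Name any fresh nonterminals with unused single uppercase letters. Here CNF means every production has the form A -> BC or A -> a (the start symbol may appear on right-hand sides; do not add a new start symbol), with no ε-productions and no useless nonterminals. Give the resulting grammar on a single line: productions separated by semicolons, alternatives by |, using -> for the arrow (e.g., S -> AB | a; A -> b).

S -> CC | CG; A -> j; B -> i; C -> c; D -> AC; E -> BA; G -> AB | AD | AE

No ε-productions.
No unit productions to eliminate.
TERM: introduce C -> c, B -> i, A -> j and substitute in every rule of length ≥2.
BIN: G -> AAC becomes G -> AD, D -> AC; G -> ABA becomes G -> AE, E -> BA.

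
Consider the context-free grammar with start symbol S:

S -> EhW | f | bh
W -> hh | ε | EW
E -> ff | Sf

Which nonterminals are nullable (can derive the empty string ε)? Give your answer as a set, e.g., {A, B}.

Directly nullable (have an ε-rule): {W}.
Not nullable: E, S — each has a terminal in every rule's right-hand side or depends on a non-nullable symbol.

{W}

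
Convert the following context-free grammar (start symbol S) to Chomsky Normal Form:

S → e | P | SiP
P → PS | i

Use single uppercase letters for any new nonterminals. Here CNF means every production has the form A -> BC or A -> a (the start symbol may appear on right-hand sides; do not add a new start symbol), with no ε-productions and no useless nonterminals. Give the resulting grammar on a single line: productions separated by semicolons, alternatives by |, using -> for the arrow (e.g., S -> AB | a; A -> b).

S -> e | i | PS | SB; A -> i; B -> AP; P -> i | PS

No ε-productions.
After unit-elimination: S -> e | i | PS | SiP; P -> i | PS.
TERM: introduce A -> i and substitute in every rule of length ≥2.
BIN: S -> SAP becomes S -> SB, B -> AP.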